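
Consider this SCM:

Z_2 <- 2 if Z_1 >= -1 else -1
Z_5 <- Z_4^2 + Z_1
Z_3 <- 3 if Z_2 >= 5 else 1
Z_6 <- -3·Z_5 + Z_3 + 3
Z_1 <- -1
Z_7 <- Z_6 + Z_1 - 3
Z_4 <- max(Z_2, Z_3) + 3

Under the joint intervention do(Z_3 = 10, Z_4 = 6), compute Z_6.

Setting Z_3 = 10, Z_4 = 6 by intervention discards those variables' equations.
Z_5 = Z_4^2 + Z_1  [with Z_4=6, Z_1=-1]  = 35
Z_6 = -3·Z_5 + Z_3 + 3  [with Z_5=35, Z_3=10]  = -92

-92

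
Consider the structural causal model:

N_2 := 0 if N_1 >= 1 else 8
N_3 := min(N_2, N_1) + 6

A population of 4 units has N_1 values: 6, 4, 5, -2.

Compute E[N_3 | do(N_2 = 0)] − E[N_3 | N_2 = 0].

-0.5

Under do(N_2=0), N_2's equation is replaced by N_2=0 for every unit. Per-unit N_3: 6, 6, 6, 4. Mean = 5.5.
Conditioning on N_2=0 selects the 3 unit(s) with N_1 ∈ {6, 4, 5}. Their N_3 values: 6, 6, 6. Mean = 6.
Difference = 5.5 − 6 = -0.5.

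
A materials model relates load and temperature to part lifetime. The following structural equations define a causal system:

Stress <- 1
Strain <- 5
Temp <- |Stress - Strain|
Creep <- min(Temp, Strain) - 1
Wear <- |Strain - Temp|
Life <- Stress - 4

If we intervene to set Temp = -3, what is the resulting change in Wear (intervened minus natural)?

7

do(Temp=-3) replaces the equation Temp <- |Stress - Strain| with the constant Temp = -3.
Wear = |Strain - Temp|  [with Strain=5, Temp=-3]  = 8
Without intervention: Temp = |Stress - Strain|  [with Stress=1, Strain=5]  = 4; Wear = |Strain - Temp|  [with Strain=5, Temp=4]  = 1.
Change = 8 − 1 = 7.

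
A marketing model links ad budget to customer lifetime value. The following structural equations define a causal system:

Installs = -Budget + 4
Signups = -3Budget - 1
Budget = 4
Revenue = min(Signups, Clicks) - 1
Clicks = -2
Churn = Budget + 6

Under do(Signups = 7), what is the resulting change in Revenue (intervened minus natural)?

11

Under do(Signups=7), the mechanism Signups = -3Budget - 1 is discarded; Signups is fixed at 7.
Revenue = min(Signups, Clicks) - 1  [with Signups=7, Clicks=-2]  = -3
Without intervention: Signups = -3Budget - 1  [with Budget=4]  = -13; Revenue = min(Signups, Clicks) - 1  [with Signups=-13, Clicks=-2]  = -14.
Change = -3 − (-14) = 11.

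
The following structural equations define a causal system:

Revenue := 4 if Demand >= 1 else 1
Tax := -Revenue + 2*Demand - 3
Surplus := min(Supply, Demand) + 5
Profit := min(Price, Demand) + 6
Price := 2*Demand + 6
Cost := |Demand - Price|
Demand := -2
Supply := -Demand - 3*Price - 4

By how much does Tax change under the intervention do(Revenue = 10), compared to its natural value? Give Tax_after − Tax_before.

The intervention breaks the incoming arrows to Revenue: Revenue := 4 if Demand >= 1 else 1 no longer applies, and Revenue = 10.
Tax = -Revenue + 2*Demand - 3  [with Revenue=10, Demand=-2]  = -17
Without intervention: Revenue = 4 if Demand >= 1 else 1  [with Demand=-2]  = 1; Tax = -Revenue + 2*Demand - 3  [with Revenue=1, Demand=-2]  = -8.
Change = -17 − (-8) = -9.

-9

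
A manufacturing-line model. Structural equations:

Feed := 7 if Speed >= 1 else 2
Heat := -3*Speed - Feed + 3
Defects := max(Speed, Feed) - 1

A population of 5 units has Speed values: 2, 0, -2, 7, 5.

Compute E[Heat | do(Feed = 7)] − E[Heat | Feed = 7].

6.8

do(Feed=7) breaks Feed's dependence on Speed. With Feed=7 fixed, Heat across the units is -10, -4, 2, -25, -19, mean -11.2.
Observing Feed=7 restricts to units where Feed's equation naturally yields 7: Speed ∈ {2, 7, 5}. In that subpopulation Heat = -10, -25, -19, mean -18.
Difference = -11.2 − (-18) = 6.8.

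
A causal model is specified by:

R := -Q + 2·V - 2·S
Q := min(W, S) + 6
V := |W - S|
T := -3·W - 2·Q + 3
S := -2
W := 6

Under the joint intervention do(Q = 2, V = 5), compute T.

The joint intervention fixes Q = 2, V = 5, removing each variable's own equation.
T = -3·W - 2·Q + 3  [with W=6, Q=2]  = -19

-19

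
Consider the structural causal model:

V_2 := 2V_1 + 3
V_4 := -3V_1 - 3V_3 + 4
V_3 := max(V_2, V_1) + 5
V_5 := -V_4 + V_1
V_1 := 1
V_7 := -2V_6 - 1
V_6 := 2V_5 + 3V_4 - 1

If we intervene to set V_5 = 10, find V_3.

10

do(V_5=10) replaces the equation V_5 := -V_4 + V_1 with the constant V_5 = 10.
V_3 is not downstream of the intervention, so its value is determined by the original equations.
V_2 = 2V_1 + 3  [with V_1=1]  = 5
V_3 = max(V_2, V_1) + 5  [with V_2=5, V_1=1]  = 10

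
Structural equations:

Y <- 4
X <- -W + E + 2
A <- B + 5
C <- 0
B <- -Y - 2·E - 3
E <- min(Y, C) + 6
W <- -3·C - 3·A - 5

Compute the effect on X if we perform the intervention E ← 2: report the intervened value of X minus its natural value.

The intervention breaks the incoming arrows to E: E <- min(Y, C) + 6 no longer applies, and E = 2.
B = -Y - 2·E - 3  [with Y=4, E=2]  = -11
A = B + 5  [with B=-11]  = -6
W = -3·C - 3·A - 5  [with C=0, A=-6]  = 13
X = -W + E + 2  [with W=13, E=2]  = -9
Without intervention: E = min(Y, C) + 6  [with Y=4, C=0]  = 6; B = -Y - 2·E - 3  [with Y=4, E=6]  = -19; A = B + 5  [with B=-19]  = -14; W = -3·C - 3·A - 5  [with C=0, A=-14]  = 37; X = -W + E + 2  [with W=37, E=6]  = -29.
Change = -9 − (-29) = 20.

20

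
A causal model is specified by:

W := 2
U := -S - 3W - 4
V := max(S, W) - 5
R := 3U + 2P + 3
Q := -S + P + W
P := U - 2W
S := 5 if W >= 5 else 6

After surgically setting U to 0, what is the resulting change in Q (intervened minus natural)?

16

Under do(U=0), the mechanism U := -S - 3W - 4 is discarded; U is fixed at 0.
S = 5 if W >= 5 else 6  [with W=2]  = 6
P = U - 2W  [with U=0, W=2]  = -4
Q = -S + P + W  [with S=6, P=-4, W=2]  = -8
Without intervention: S = 5 if W >= 5 else 6  [with W=2]  = 6; U = -S - 3W - 4  [with S=6, W=2]  = -16; P = U - 2W  [with U=-16, W=2]  = -20; Q = -S + P + W  [with S=6, P=-20, W=2]  = -24.
Change = -8 − (-24) = 16.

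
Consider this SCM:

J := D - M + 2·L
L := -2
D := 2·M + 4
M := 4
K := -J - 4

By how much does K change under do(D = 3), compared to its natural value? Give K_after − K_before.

9

do(D=3) replaces the equation D := 2·M + 4 with the constant D = 3.
J = D - M + 2·L  [with D=3, M=4, L=-2]  = -5
K = -J - 4  [with J=-5]  = 1
Without intervention: D = 2·M + 4  [with M=4]  = 12; J = D - M + 2·L  [with D=12, M=4, L=-2]  = 4; K = -J - 4  [with J=4]  = -8.
Change = 1 − (-8) = 9.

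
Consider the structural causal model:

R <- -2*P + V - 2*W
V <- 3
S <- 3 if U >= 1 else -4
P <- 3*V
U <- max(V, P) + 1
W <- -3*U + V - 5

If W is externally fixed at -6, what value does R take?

Under do(W=-6), the mechanism W <- -3*U + V - 5 is discarded; W is fixed at -6.
P = 3*V  [with V=3]  = 9
R = -2*P + V - 2*W  [with P=9, V=3, W=-6]  = -3

-3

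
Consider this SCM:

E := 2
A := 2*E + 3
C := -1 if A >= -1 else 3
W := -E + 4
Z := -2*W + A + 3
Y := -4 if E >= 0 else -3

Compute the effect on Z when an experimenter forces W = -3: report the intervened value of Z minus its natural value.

10

Intervening sets W = -3 and removes its equation (W := -E + 4).
A = 2*E + 3  [with E=2]  = 7
Z = -2*W + A + 3  [with W=-3, A=7]  = 16
Without intervention: A = 2*E + 3  [with E=2]  = 7; W = -E + 4  [with E=2]  = 2; Z = -2*W + A + 3  [with W=2, A=7]  = 6.
Change = 16 − 6 = 10.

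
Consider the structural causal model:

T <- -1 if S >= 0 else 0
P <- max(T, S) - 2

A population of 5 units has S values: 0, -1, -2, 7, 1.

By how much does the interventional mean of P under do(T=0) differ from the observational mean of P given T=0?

1.6

Under do(T=0), T's equation is replaced by T=0 for every unit. Per-unit P: -2, -2, -2, 5, -1. Mean = -0.4.
Observing T=0 restricts to units where T's equation naturally yields 0: S ∈ {-1, -2}. In that subpopulation P = -2, -2, mean -2.
Difference = -0.4 − (-2) = 1.6.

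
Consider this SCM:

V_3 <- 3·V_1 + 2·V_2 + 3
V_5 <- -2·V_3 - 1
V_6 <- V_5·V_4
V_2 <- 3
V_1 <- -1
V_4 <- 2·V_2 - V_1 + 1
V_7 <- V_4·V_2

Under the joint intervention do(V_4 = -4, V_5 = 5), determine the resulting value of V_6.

-20

The joint intervention fixes V_4 = -4, V_5 = 5, removing each variable's own equation.
V_6 = V_5·V_4  [with V_5=5, V_4=-4]  = -20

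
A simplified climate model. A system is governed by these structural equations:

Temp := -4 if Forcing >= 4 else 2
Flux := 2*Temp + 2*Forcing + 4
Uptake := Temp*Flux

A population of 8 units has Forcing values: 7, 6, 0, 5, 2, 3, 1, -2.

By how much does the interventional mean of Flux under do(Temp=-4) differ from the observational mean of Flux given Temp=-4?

The intervention sets Temp=-4 in all 8 units regardless of Forcing. Recomputing Flux per unit gives 10, 8, -4, 6, 0, 2, -2, -8; average 1.5.
Observing Temp=-4 restricts to units where Temp's equation naturally yields -4: Forcing ∈ {7, 6, 5}. In that subpopulation Flux = 10, 8, 6, mean 8.
Difference = 1.5 − 8 = -6.5.

-6.5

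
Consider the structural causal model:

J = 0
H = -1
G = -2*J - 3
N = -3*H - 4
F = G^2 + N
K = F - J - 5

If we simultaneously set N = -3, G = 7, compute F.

46

The joint intervention fixes N = -3, G = 7, removing each variable's own equation.
F = G^2 + N  [with G=7, N=-3]  = 46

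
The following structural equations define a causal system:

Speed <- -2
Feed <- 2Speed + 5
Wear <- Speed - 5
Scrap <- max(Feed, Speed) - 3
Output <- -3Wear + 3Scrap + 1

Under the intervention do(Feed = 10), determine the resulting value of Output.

do(Feed=10) replaces the equation Feed <- 2Speed + 5 with the constant Feed = 10.
Wear = Speed - 5  [with Speed=-2]  = -7
Scrap = max(Feed, Speed) - 3  [with Feed=10, Speed=-2]  = 7
Output = -3Wear + 3Scrap + 1  [with Wear=-7, Scrap=7]  = 43

43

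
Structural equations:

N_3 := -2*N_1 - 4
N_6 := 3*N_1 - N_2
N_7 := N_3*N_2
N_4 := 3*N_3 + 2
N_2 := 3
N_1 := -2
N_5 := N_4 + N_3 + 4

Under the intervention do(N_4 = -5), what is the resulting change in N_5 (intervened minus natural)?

Intervening sets N_4 = -5 and removes its equation (N_4 := 3*N_3 + 2).
N_3 = -2*N_1 - 4  [with N_1=-2]  = 0
N_5 = N_4 + N_3 + 4  [with N_4=-5, N_3=0]  = -1
Without intervention: N_3 = -2*N_1 - 4  [with N_1=-2]  = 0; N_4 = 3*N_3 + 2  [with N_3=0]  = 2; N_5 = N_4 + N_3 + 4  [with N_4=2, N_3=0]  = 6.
Change = -1 − 6 = -7.

-7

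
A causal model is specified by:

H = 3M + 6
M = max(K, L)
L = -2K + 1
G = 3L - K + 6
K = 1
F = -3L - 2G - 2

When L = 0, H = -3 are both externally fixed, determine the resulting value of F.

Setting L = 0, H = -3 by intervention discards those variables' equations.
G = 3L - K + 6  [with L=0, K=1]  = 5
F = -3L - 2G - 2  [with L=0, G=5]  = -12

-12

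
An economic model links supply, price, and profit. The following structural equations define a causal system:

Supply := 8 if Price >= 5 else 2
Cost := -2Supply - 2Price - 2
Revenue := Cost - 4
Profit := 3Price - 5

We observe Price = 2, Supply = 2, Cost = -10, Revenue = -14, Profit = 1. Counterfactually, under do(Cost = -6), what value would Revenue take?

The intervention breaks the incoming arrows to Cost: Cost := -2Supply - 2Price - 2 no longer applies, and Cost = -6.
Revenue = Cost - 4  [with Cost=-6]  = -10

-10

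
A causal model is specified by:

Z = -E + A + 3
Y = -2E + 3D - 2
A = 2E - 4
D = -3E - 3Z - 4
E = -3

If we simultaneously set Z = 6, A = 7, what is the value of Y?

-35

Setting Z = 6, A = 7 by intervention discards those variables' equations.
D = -3E - 3Z - 4  [with E=-3, Z=6]  = -13
Y = -2E + 3D - 2  [with E=-3, D=-13]  = -35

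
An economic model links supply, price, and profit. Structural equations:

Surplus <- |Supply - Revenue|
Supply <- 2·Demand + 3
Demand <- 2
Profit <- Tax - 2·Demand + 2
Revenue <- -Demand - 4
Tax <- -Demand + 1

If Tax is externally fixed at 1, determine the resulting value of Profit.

-1

Intervening sets Tax = 1 and removes its equation (Tax <- -Demand + 1).
Profit = Tax - 2·Demand + 2  [with Tax=1, Demand=2]  = -1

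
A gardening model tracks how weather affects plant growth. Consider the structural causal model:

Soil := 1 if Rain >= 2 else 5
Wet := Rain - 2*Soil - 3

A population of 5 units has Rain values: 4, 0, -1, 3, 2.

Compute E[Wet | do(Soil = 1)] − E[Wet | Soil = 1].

-1.4

The intervention sets Soil=1 in all 5 units regardless of Rain. Recomputing Wet per unit gives -1, -5, -6, -2, -3; average -3.4.
E[Wet|Soil=1] averages over only the 3 units with Soil=1 (Rain = 4, 3, 2): Wet = -1, -2, -3, mean -2.
Difference = -3.4 − (-2) = -1.4.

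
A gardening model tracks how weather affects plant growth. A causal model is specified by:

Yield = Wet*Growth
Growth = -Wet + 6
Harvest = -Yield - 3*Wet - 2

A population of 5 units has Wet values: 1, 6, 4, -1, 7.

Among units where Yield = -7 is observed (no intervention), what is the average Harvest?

E[Harvest|Yield=-7] averages over only the 2 units with Yield=-7 (Wet = -1, 7): Harvest = 8, -16, mean -4.

-4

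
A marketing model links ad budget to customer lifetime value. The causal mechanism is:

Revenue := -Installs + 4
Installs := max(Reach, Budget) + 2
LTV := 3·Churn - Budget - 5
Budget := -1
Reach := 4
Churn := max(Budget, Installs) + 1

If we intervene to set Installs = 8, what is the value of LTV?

23

The intervention breaks the incoming arrows to Installs: Installs := max(Reach, Budget) + 2 no longer applies, and Installs = 8.
Churn = max(Budget, Installs) + 1  [with Budget=-1, Installs=8]  = 9
LTV = 3·Churn - Budget - 5  [with Churn=9, Budget=-1]  = 23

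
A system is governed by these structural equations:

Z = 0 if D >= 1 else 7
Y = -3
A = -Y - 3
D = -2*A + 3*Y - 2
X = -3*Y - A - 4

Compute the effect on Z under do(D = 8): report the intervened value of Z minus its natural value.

Intervening sets D = 8 and removes its equation (D = -2*A + 3*Y - 2).
Z = 0 if D >= 1 else 7  [with D=8]  = 0
Without intervention: A = -Y - 3  [with Y=-3]  = 0; D = -2*A + 3*Y - 2  [with A=0, Y=-3]  = -11; Z = 0 if D >= 1 else 7  [with D=-11]  = 7.
Change = 0 − 7 = -7.

-7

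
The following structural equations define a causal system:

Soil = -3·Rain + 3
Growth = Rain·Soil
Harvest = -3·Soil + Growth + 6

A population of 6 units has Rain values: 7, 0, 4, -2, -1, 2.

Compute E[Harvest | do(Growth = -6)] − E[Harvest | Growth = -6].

10.5

Every unit gets Growth=-6 under the intervention. Harvest values become 54, -9, 27, -27, -18, 9; E[Harvest|do(Growth=-6)] = 6.
E[Harvest|Growth=-6] averages over only the 2 units with Growth=-6 (Rain = -1, 2): Harvest = -18, 9, mean -4.5.
Difference = 6 − (-4.5) = 10.5.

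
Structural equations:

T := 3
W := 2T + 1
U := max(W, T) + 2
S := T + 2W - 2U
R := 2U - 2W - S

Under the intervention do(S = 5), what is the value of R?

-1

Intervening sets S = 5 and removes its equation (S := T + 2W - 2U).
W = 2T + 1  [with T=3]  = 7
U = max(W, T) + 2  [with W=7, T=3]  = 9
R = 2U - 2W - S  [with U=9, W=7, S=5]  = -1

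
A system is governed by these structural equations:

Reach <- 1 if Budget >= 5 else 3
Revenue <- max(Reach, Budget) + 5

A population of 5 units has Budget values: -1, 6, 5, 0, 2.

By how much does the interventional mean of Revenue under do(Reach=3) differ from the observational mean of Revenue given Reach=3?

1

Under do(Reach=3), Reach's equation is replaced by Reach=3 for every unit. Per-unit Revenue: 8, 11, 10, 8, 8. Mean = 9.
Observing Reach=3 restricts to units where Reach's equation naturally yields 3: Budget ∈ {-1, 0, 2}. In that subpopulation Revenue = 8, 8, 8, mean 8.
Difference = 9 − 8 = 1.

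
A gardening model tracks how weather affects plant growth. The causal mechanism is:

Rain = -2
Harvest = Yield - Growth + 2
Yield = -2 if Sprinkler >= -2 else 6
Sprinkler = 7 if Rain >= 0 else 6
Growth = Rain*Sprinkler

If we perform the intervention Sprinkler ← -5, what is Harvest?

do(Sprinkler=-5) replaces the equation Sprinkler = 7 if Rain >= 0 else 6 with the constant Sprinkler = -5.
Growth = Rain*Sprinkler  [with Rain=-2, Sprinkler=-5]  = 10
Yield = -2 if Sprinkler >= -2 else 6  [with Sprinkler=-5]  = 6
Harvest = Yield - Growth + 2  [with Yield=6, Growth=10]  = -2

-2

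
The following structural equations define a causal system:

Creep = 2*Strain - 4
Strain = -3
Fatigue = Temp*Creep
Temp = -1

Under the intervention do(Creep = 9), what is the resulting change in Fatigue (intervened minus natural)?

-19

The intervention breaks the incoming arrows to Creep: Creep = 2*Strain - 4 no longer applies, and Creep = 9.
Fatigue = Temp*Creep  [with Temp=-1, Creep=9]  = -9
Without intervention: Creep = 2*Strain - 4  [with Strain=-3]  = -10; Fatigue = Temp*Creep  [with Temp=-1, Creep=-10]  = 10.
Change = -9 − 10 = -19.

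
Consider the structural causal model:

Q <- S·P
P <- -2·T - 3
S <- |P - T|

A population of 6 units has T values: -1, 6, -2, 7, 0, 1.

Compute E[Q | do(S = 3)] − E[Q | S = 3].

-17

Under do(S=3), S's equation is replaced by S=3 for every unit. Per-unit Q: -3, -45, 3, -51, -9, -15. Mean = -20.
E[Q|S=3] averages over only the 2 units with S=3 (T = -2, 0): Q = 3, -9, mean -3.
Difference = -20 − (-3) = -17.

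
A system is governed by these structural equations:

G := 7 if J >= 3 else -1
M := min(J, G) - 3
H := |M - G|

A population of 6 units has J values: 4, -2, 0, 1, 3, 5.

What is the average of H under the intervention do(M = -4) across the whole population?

Every unit gets M=-4 under the intervention. H values become 11, 3, 3, 3, 11, 11; E[H|do(M=-4)] = 7.

7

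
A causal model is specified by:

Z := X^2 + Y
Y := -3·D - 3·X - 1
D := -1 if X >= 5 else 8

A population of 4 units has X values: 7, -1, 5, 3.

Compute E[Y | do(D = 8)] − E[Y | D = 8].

-7.5

Every unit gets D=8 under the intervention. Y values become -46, -22, -40, -34; E[Y|do(D=8)] = -35.5.
Observing D=8 restricts to units where D's equation naturally yields 8: X ∈ {-1, 3}. In that subpopulation Y = -22, -34, mean -28.
Difference = -35.5 − (-28) = -7.5.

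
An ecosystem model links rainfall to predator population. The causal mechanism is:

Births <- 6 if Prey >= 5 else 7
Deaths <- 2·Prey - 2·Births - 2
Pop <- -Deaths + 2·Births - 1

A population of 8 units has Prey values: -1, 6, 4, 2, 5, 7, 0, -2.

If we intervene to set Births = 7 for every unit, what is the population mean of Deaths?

-10.75

do(Births=7) breaks Births's dependence on Prey. With Births=7 fixed, Deaths across the units is -18, -4, -8, -12, -6, -2, -16, -20, mean -10.75.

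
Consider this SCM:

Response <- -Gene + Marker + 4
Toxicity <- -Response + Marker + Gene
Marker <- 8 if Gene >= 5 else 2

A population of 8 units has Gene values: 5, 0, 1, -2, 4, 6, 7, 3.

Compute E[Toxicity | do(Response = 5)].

2.25

The intervention sets Response=5 in all 8 units regardless of Gene. Recomputing Toxicity per unit gives 8, -3, -2, -5, 1, 9, 10, 0; average 2.25.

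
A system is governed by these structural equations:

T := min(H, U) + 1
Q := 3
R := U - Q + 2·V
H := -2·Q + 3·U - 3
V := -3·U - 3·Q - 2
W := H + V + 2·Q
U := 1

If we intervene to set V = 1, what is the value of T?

-5

The intervention breaks the incoming arrows to V: V := -3·U - 3·Q - 2 no longer applies, and V = 1.
T is not downstream of the intervention, so its value is determined by the original equations.
H = -2·Q + 3·U - 3  [with Q=3, U=1]  = -6
T = min(H, U) + 1  [with H=-6, U=1]  = -5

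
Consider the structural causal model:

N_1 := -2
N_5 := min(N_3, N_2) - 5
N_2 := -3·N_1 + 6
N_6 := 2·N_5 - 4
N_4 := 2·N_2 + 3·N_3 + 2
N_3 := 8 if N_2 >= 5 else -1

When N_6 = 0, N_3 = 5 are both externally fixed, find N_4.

41

Under do(N_6 = 0, N_3 = 5), each intervened variable's structural equation is replaced by its fixed value.
N_2 = -3·N_1 + 6  [with N_1=-2]  = 12
N_4 = 2·N_2 + 3·N_3 + 2  [with N_2=12, N_3=5]  = 41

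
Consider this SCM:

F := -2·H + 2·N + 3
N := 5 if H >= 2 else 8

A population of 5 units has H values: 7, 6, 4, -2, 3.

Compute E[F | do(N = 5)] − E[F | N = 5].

Under do(N=5), N's equation is replaced by N=5 for every unit. Per-unit F: -1, 1, 5, 17, 7. Mean = 5.8.
E[F|N=5] averages over only the 4 units with N=5 (H = 7, 6, 4, 3): F = -1, 1, 5, 7, mean 3.
Difference = 5.8 − 3 = 2.8.

2.8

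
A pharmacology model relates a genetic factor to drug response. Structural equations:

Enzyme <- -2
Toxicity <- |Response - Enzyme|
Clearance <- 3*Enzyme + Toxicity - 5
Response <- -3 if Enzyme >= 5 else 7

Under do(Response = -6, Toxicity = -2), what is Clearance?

Setting Response = -6, Toxicity = -2 by intervention discards those variables' equations.
Clearance = 3*Enzyme + Toxicity - 5  [with Enzyme=-2, Toxicity=-2]  = -13

-13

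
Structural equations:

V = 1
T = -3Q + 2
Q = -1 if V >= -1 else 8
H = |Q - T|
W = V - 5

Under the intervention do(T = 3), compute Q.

-1

The intervention breaks the incoming arrows to T: T = -3Q + 2 no longer applies, and T = 3.
Since Q is not a descendant of the intervened variable, it is unaffected.
Q = -1 if V >= -1 else 8  [with V=1]  = -1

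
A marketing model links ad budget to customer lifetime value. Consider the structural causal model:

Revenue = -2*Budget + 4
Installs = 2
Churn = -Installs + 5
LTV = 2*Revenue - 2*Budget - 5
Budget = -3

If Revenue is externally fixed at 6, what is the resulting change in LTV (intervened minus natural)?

-8

Intervening sets Revenue = 6 and removes its equation (Revenue = -2*Budget + 4).
LTV = 2*Revenue - 2*Budget - 5  [with Revenue=6, Budget=-3]  = 13
Without intervention: Revenue = -2*Budget + 4  [with Budget=-3]  = 10; LTV = 2*Revenue - 2*Budget - 5  [with Revenue=10, Budget=-3]  = 21.
Change = 13 − 21 = -8.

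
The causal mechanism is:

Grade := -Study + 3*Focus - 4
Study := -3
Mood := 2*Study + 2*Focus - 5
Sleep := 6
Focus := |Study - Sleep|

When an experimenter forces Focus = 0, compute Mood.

The intervention breaks the incoming arrows to Focus: Focus := |Study - Sleep| no longer applies, and Focus = 0.
Mood = 2*Study + 2*Focus - 5  [with Study=-3, Focus=0]  = -11

-11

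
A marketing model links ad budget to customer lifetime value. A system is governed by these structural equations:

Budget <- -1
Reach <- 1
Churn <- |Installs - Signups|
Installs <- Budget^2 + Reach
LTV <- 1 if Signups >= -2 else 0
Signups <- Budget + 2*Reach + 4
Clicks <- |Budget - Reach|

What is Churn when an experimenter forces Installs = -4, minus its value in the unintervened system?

6

Under do(Installs=-4), the mechanism Installs <- Budget^2 + Reach is discarded; Installs is fixed at -4.
Signups = Budget + 2*Reach + 4  [with Budget=-1, Reach=1]  = 5
Churn = |Installs - Signups|  [with Installs=-4, Signups=5]  = 9
Without intervention: Installs = Budget^2 + Reach  [with Budget=-1, Reach=1]  = 2; Signups = Budget + 2*Reach + 4  [with Budget=-1, Reach=1]  = 5; Churn = |Installs - Signups|  [with Installs=2, Signups=5]  = 3.
Change = 9 − 3 = 6.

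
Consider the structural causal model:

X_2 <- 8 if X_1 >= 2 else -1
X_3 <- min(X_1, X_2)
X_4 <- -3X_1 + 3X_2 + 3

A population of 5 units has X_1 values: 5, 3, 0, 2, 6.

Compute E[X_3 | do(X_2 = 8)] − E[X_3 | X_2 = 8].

-0.8

The intervention sets X_2=8 in all 5 units regardless of X_1. Recomputing X_3 per unit gives 5, 3, 0, 2, 6; average 3.2.
Conditioning on X_2=8 selects the 4 unit(s) with X_1 ∈ {5, 3, 2, 6}. Their X_3 values: 5, 3, 2, 6. Mean = 4.
Difference = 3.2 − 4 = -0.8.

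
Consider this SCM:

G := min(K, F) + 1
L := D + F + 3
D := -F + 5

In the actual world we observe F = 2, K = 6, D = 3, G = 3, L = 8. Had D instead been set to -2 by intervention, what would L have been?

do(D=-2) replaces the equation D := -F + 5 with the constant D = -2.
L = D + F + 3  [with D=-2, F=2]  = 3

3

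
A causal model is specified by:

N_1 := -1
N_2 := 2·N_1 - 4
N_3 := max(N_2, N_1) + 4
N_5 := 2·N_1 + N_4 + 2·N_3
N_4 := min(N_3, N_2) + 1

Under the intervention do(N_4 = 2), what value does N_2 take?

-6

The intervention breaks the incoming arrows to N_4: N_4 := min(N_3, N_2) + 1 no longer applies, and N_4 = 2.
Since N_2 is not a descendant of the intervened variable, it is unaffected.
N_2 = 2·N_1 - 4  [with N_1=-1]  = -6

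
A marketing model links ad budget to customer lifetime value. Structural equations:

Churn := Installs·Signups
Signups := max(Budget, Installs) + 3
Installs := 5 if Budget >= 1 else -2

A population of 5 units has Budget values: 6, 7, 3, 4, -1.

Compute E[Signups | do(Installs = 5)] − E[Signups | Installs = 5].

do(Installs=5) breaks Installs's dependence on Budget. With Installs=5 fixed, Signups across the units is 9, 10, 8, 8, 8, mean 8.6.
Conditioning on Installs=5 selects the 4 unit(s) with Budget ∈ {6, 7, 3, 4}. Their Signups values: 9, 10, 8, 8. Mean = 8.75.
Difference = 8.6 − 8.75 = -0.15.

-0.15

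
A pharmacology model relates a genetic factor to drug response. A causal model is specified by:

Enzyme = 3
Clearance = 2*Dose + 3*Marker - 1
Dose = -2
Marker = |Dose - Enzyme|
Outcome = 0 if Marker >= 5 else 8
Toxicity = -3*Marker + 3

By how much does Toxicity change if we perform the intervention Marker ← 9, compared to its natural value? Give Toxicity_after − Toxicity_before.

The intervention breaks the incoming arrows to Marker: Marker = |Dose - Enzyme| no longer applies, and Marker = 9.
Toxicity = -3*Marker + 3  [with Marker=9]  = -24
Without intervention: Marker = |Dose - Enzyme|  [with Dose=-2, Enzyme=3]  = 5; Toxicity = -3*Marker + 3  [with Marker=5]  = -12.
Change = -24 − (-12) = -12.

-12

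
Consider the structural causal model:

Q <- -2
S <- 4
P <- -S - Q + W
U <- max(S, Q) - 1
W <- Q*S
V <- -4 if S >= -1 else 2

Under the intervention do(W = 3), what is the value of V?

-4

Intervening sets W = 3 and removes its equation (W <- Q*S).
No directed path runs from W to V, so V keeps its natural value.
V = -4 if S >= -1 else 2  [with S=4]  = -4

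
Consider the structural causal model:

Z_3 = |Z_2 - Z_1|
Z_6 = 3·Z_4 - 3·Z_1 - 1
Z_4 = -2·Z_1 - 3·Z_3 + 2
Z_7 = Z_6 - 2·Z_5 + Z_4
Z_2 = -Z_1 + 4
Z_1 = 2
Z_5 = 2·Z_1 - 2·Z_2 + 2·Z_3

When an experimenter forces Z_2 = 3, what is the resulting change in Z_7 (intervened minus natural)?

Under do(Z_2=3), the mechanism Z_2 = -Z_1 + 4 is discarded; Z_2 is fixed at 3.
Z_3 = |Z_2 - Z_1|  [with Z_2=3, Z_1=2]  = 1
Z_4 = -2·Z_1 - 3·Z_3 + 2  [with Z_1=2, Z_3=1]  = -5
Z_5 = 2·Z_1 - 2·Z_2 + 2·Z_3  [with Z_1=2, Z_2=3, Z_3=1]  = 0
Z_6 = 3·Z_4 - 3·Z_1 - 1  [with Z_4=-5, Z_1=2]  = -22
Z_7 = Z_6 - 2·Z_5 + Z_4  [with Z_6=-22, Z_5=0, Z_4=-5]  = -27
Without intervention: Z_2 = -Z_1 + 4  [with Z_1=2]  = 2; Z_3 = |Z_2 - Z_1|  [with Z_2=2, Z_1=2]  = 0; Z_4 = -2·Z_1 - 3·Z_3 + 2  [with Z_1=2, Z_3=0]  = -2; Z_5 = 2·Z_1 - 2·Z_2 + 2·Z_3  [with Z_1=2, Z_2=2, Z_3=0]  = 0; Z_6 = 3·Z_4 - 3·Z_1 - 1  [with Z_4=-2, Z_1=2]  = -13; Z_7 = Z_6 - 2·Z_5 + Z_4  [with Z_6=-13, Z_5=0, Z_4=-2]  = -15.
Change = -27 − (-15) = -12.

-12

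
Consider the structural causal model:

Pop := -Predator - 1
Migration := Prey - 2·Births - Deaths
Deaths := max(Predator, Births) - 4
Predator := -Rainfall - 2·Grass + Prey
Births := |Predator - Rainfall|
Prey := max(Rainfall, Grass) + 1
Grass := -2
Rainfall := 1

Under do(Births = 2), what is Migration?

-3

Under do(Births=2), the mechanism Births := |Predator - Rainfall| is discarded; Births is fixed at 2.
Prey = max(Rainfall, Grass) + 1  [with Rainfall=1, Grass=-2]  = 2
Predator = -Rainfall - 2·Grass + Prey  [with Rainfall=1, Grass=-2, Prey=2]  = 5
Deaths = max(Predator, Births) - 4  [with Predator=5, Births=2]  = 1
Migration = Prey - 2·Births - Deaths  [with Prey=2, Births=2, Deaths=1]  = -3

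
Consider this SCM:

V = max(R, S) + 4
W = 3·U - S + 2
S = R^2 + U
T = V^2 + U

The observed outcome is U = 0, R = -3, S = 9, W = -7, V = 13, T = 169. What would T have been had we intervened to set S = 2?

36

The intervention breaks the incoming arrows to S: S = R^2 + U no longer applies, and S = 2.
V = max(R, S) + 4  [with R=-3, S=2]  = 6
T = V^2 + U  [with V=6, U=0]  = 36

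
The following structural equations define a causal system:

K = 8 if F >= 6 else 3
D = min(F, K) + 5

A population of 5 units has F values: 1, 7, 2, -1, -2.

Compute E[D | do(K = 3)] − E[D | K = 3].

0.6

Under do(K=3), K's equation is replaced by K=3 for every unit. Per-unit D: 6, 8, 7, 4, 3. Mean = 5.6.
E[D|K=3] averages over only the 4 units with K=3 (F = 1, 2, -1, -2): D = 6, 7, 4, 3, mean 5.
Difference = 5.6 − 5 = 0.6.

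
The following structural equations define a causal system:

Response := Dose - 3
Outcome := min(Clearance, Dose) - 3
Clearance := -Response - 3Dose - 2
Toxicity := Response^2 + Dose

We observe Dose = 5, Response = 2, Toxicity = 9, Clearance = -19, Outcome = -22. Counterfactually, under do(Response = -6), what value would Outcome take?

do(Response=-6) replaces the equation Response := Dose - 3 with the constant Response = -6.
Clearance = -Response - 3Dose - 2  [with Response=-6, Dose=5]  = -11
Outcome = min(Clearance, Dose) - 3  [with Clearance=-11, Dose=5]  = -14

-14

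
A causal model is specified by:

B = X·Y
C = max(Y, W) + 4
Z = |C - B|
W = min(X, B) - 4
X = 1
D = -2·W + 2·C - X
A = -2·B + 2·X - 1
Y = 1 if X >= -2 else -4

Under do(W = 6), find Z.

9

do(W=6) replaces the equation W = min(X, B) - 4 with the constant W = 6.
Y = 1 if X >= -2 else -4  [with X=1]  = 1
B = X·Y  [with X=1, Y=1]  = 1
C = max(Y, W) + 4  [with Y=1, W=6]  = 10
Z = |C - B|  [with C=10, B=1]  = 9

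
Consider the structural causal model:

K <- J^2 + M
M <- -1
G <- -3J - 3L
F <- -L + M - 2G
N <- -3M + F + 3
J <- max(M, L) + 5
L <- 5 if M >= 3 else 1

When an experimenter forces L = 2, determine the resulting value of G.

-27

Under do(L=2), the mechanism L <- 5 if M >= 3 else 1 is discarded; L is fixed at 2.
J = max(M, L) + 5  [with M=-1, L=2]  = 7
G = -3J - 3L  [with J=7, L=2]  = -27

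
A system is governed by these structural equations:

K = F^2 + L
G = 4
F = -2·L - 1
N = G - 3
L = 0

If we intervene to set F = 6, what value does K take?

36

The intervention breaks the incoming arrows to F: F = -2·L - 1 no longer applies, and F = 6.
K = F^2 + L  [with F=6, L=0]  = 36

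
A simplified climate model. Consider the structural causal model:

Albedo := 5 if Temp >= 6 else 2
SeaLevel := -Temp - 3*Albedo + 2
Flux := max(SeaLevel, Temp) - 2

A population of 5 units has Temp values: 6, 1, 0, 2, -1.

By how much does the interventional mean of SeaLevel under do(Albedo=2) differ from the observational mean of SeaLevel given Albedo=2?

-1.1

do(Albedo=2) breaks Albedo's dependence on Temp. With Albedo=2 fixed, SeaLevel across the units is -10, -5, -4, -6, -3, mean -5.6.
Observing Albedo=2 restricts to units where Albedo's equation naturally yields 2: Temp ∈ {1, 0, 2, -1}. In that subpopulation SeaLevel = -5, -4, -6, -3, mean -4.5.
Difference = -5.6 − (-4.5) = -1.1.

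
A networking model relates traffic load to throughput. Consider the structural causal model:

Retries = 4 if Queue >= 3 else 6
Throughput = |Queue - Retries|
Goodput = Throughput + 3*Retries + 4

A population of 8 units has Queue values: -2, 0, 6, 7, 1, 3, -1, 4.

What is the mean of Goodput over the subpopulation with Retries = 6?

Observing Retries=6 restricts to units where Retries's equation naturally yields 6: Queue ∈ {-2, 0, 1, -1}. In that subpopulation Goodput = 30, 28, 27, 29, mean 28.5.

28.5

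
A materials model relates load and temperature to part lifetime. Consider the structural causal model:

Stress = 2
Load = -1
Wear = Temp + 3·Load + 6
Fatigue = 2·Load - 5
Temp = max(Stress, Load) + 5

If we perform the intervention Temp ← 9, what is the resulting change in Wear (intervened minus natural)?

The intervention breaks the incoming arrows to Temp: Temp = max(Stress, Load) + 5 no longer applies, and Temp = 9.
Wear = Temp + 3·Load + 6  [with Temp=9, Load=-1]  = 12
Without intervention: Temp = max(Stress, Load) + 5  [with Stress=2, Load=-1]  = 7; Wear = Temp + 3·Load + 6  [with Temp=7, Load=-1]  = 10.
Change = 12 − 10 = 2.

2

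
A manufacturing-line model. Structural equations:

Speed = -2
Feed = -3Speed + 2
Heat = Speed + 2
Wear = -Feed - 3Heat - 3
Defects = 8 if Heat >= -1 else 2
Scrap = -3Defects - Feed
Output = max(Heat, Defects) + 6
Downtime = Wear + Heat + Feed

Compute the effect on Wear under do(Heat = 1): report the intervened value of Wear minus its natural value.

The intervention breaks the incoming arrows to Heat: Heat = Speed + 2 no longer applies, and Heat = 1.
Feed = -3Speed + 2  [with Speed=-2]  = 8
Wear = -Feed - 3Heat - 3  [with Feed=8, Heat=1]  = -14
Without intervention: Feed = -3Speed + 2  [with Speed=-2]  = 8; Heat = Speed + 2  [with Speed=-2]  = 0; Wear = -Feed - 3Heat - 3  [with Feed=8, Heat=0]  = -11.
Change = -14 − (-11) = -3.

-3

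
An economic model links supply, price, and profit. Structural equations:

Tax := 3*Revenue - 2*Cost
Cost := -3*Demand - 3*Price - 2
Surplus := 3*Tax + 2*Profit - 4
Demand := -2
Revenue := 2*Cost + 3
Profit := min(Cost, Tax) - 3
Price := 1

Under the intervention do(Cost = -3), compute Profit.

-6

The intervention breaks the incoming arrows to Cost: Cost := -3*Demand - 3*Price - 2 no longer applies, and Cost = -3.
Revenue = 2*Cost + 3  [with Cost=-3]  = -3
Tax = 3*Revenue - 2*Cost  [with Revenue=-3, Cost=-3]  = -3
Profit = min(Cost, Tax) - 3  [with Cost=-3, Tax=-3]  = -6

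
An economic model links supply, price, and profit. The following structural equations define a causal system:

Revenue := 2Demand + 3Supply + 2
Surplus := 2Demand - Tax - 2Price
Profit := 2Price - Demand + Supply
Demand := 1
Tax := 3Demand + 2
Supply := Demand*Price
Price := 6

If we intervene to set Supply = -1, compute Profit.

10

The intervention breaks the incoming arrows to Supply: Supply := Demand*Price no longer applies, and Supply = -1.
Profit = 2Price - Demand + Supply  [with Price=6, Demand=1, Supply=-1]  = 10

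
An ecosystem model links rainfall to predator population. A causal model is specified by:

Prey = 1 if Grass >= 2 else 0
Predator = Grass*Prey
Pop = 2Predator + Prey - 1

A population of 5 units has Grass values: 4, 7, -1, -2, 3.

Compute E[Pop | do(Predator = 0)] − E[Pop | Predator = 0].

0.6

Every unit gets Predator=0 under the intervention. Pop values become 0, 0, -1, -1, 0; E[Pop|do(Predator=0)] = -0.4.
Conditioning on Predator=0 selects the 2 unit(s) with Grass ∈ {-1, -2}. Their Pop values: -1, -1. Mean = -1.
Difference = -0.4 − (-1) = 0.6.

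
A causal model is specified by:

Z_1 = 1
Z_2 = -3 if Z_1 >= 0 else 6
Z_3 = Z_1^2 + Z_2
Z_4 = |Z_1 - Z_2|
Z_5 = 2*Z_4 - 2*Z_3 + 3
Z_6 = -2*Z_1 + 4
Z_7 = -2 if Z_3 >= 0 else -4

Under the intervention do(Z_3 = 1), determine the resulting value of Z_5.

do(Z_3=1) replaces the equation Z_3 = Z_1^2 + Z_2 with the constant Z_3 = 1.
Z_2 = -3 if Z_1 >= 0 else 6  [with Z_1=1]  = -3
Z_4 = |Z_1 - Z_2|  [with Z_1=1, Z_2=-3]  = 4
Z_5 = 2*Z_4 - 2*Z_3 + 3  [with Z_4=4, Z_3=1]  = 9

9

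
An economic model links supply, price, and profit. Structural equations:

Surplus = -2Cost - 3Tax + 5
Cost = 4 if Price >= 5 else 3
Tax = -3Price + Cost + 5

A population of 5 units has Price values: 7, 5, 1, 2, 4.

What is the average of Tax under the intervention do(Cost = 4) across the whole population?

do(Cost=4) breaks Cost's dependence on Price. With Cost=4 fixed, Tax across the units is -12, -6, 6, 3, -3, mean -2.4.

-2.4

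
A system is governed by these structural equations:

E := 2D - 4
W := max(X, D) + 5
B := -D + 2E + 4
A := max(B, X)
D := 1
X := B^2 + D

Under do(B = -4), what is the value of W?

22

The intervention breaks the incoming arrows to B: B := -D + 2E + 4 no longer applies, and B = -4.
X = B^2 + D  [with B=-4, D=1]  = 17
W = max(X, D) + 5  [with X=17, D=1]  = 22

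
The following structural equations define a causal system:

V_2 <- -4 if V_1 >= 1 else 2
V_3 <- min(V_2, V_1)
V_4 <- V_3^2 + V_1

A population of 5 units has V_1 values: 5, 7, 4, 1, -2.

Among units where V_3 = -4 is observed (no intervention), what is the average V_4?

20.25

Observing V_3=-4 restricts to units where V_3's equation naturally yields -4: V_1 ∈ {5, 7, 4, 1}. In that subpopulation V_4 = 21, 23, 20, 17, mean 20.25.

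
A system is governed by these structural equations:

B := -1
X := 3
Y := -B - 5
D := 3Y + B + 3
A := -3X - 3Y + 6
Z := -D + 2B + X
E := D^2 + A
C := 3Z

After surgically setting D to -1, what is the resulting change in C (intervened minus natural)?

do(D=-1) replaces the equation D := 3Y + B + 3 with the constant D = -1.
Z = -D + 2B + X  [with D=-1, B=-1, X=3]  = 2
C = 3Z  [with Z=2]  = 6
Without intervention: Y = -B - 5  [with B=-1]  = -4; D = 3Y + B + 3  [with Y=-4, B=-1]  = -10; Z = -D + 2B + X  [with D=-10, B=-1, X=3]  = 11; C = 3Z  [with Z=11]  = 33.
Change = 6 − 33 = -27.

-27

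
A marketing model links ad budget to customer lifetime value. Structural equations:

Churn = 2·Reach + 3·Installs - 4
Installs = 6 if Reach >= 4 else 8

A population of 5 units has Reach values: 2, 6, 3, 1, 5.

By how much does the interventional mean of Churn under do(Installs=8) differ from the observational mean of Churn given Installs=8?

Under do(Installs=8), Installs's equation is replaced by Installs=8 for every unit. Per-unit Churn: 24, 32, 26, 22, 30. Mean = 26.8.
E[Churn|Installs=8] averages over only the 3 units with Installs=8 (Reach = 2, 3, 1): Churn = 24, 26, 22, mean 24.
Difference = 26.8 − 24 = 2.8.

2.8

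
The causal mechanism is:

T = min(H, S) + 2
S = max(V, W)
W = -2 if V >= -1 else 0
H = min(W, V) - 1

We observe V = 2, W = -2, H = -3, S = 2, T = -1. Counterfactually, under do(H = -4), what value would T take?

-2

do(H=-4) replaces the equation H = min(W, V) - 1 with the constant H = -4.
W = -2 if V >= -1 else 0  [with V=2]  = -2
S = max(V, W)  [with V=2, W=-2]  = 2
T = min(H, S) + 2  [with H=-4, S=2]  = -2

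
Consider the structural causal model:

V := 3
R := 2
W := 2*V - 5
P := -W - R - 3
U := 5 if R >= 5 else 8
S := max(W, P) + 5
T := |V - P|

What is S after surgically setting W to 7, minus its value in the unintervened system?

The intervention breaks the incoming arrows to W: W := 2*V - 5 no longer applies, and W = 7.
P = -W - R - 3  [with W=7, R=2]  = -12
S = max(W, P) + 5  [with W=7, P=-12]  = 12
Without intervention: W = 2*V - 5  [with V=3]  = 1; P = -W - R - 3  [with W=1, R=2]  = -6; S = max(W, P) + 5  [with W=1, P=-6]  = 6.
Change = 12 − 6 = 6.

6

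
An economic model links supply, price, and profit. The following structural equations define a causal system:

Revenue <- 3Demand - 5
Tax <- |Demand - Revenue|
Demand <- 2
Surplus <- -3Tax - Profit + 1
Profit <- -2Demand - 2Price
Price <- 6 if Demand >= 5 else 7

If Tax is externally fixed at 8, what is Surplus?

-5

Under do(Tax=8), the mechanism Tax <- |Demand - Revenue| is discarded; Tax is fixed at 8.
Price = 6 if Demand >= 5 else 7  [with Demand=2]  = 7
Profit = -2Demand - 2Price  [with Demand=2, Price=7]  = -18
Surplus = -3Tax - Profit + 1  [with Tax=8, Profit=-18]  = -5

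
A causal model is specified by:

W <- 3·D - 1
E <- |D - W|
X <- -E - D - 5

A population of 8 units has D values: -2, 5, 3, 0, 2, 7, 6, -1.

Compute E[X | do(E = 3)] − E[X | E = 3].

-2

The intervention sets E=3 in all 8 units regardless of D. Recomputing X per unit gives -6, -13, -11, -8, -10, -15, -14, -7; average -10.5.
Conditioning on E=3 selects the 2 unit(s) with D ∈ {2, -1}. Their X values: -10, -7. Mean = -8.5.
Difference = -10.5 − (-8.5) = -2.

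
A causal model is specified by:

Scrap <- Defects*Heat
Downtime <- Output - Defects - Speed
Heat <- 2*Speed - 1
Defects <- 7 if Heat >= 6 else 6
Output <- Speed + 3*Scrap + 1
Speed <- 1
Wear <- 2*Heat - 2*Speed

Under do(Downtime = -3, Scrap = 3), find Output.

11

Setting Downtime = -3, Scrap = 3 by intervention discards those variables' equations.
Output = Speed + 3*Scrap + 1  [with Speed=1, Scrap=3]  = 11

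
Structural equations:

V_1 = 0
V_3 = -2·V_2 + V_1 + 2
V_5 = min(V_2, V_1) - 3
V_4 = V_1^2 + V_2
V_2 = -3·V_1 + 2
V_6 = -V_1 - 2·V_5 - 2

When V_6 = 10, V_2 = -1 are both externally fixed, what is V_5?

-4

The joint intervention fixes V_6 = 10, V_2 = -1, removing each variable's own equation.
V_5 = min(V_2, V_1) - 3  [with V_2=-1, V_1=0]  = -4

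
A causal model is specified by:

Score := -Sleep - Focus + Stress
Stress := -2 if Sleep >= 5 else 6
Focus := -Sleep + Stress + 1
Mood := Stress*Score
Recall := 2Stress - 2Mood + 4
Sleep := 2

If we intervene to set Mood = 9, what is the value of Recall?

The intervention breaks the incoming arrows to Mood: Mood := Stress*Score no longer applies, and Mood = 9.
Stress = -2 if Sleep >= 5 else 6  [with Sleep=2]  = 6
Recall = 2Stress - 2Mood + 4  [with Stress=6, Mood=9]  = -2

-2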